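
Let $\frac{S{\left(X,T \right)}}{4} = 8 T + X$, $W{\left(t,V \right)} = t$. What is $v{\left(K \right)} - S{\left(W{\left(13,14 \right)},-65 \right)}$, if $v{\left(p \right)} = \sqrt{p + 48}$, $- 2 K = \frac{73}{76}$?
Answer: $2028 + \frac{\sqrt{274474}}{76} \approx 2034.9$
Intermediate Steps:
$K = - \frac{73}{152}$ ($K = - \frac{73 \cdot \frac{1}{76}}{2} = \left(- \frac{1}{2}\right) \frac{73}{76} = - \frac{73}{152} \approx -0.48026$)
$v{\left(p \right)} = \sqrt{48 + p}$
$S{\left(X,T \right)} = 4 X + 32 T$ ($S{\left(X,T \right)} = 4 \left(8 T + X\right) = 4 \left(X + 8 T\right) = 4 X + 32 T$)
$v{\left(K \right)} - S{\left(W{\left(13,14 \right)},-65 \right)} = \sqrt{48 - \frac{73}{152}} - \left(4 \cdot 13 + 32 \left(-65\right)\right) = \sqrt{\frac{7223}{152}} - \left(52 - 2080\right) = \frac{\sqrt{274474}}{76} - -2028 = \frac{\sqrt{274474}}{76} + 2028 = 2028 + \frac{\sqrt{274474}}{76}$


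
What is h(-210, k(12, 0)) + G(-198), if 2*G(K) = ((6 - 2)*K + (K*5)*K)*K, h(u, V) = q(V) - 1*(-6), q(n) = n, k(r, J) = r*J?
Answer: -19327566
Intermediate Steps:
k(r, J) = J*r
h(u, V) = 6 + V (h(u, V) = V - 1*(-6) = V + 6 = 6 + V)
G(K) = K*(4*K + 5*K²)/2 (G(K) = (((6 - 2)*K + (K*5)*K)*K)/2 = ((4*K + (5*K)*K)*K)/2 = ((4*K + 5*K²)*K)/2 = (K*(4*K + 5*K²))/2 = K*(4*K + 5*K²)/2)
h(-210, k(12, 0)) + G(-198) = (6 + 0*12) + (½)*(-198)²*(4 + 5*(-198)) = (6 + 0) + (½)*39204*(4 - 990) = 6 + (½)*39204*(-986) = 6 - 19327572 = -19327566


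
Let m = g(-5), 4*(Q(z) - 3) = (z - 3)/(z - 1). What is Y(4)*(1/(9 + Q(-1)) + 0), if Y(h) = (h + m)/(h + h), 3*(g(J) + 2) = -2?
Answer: 1/75 ≈ 0.013333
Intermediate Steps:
Q(z) = 3 + (-3 + z)/(4*(-1 + z)) (Q(z) = 3 + ((z - 3)/(z - 1))/4 = 3 + ((-3 + z)/(-1 + z))/4 = 3 + (-3 + z)/(4*(-1 + z)))
g(J) = -8/3 (g(J) = -2 + (⅓)*(-2) = -2 - ⅔ = -8/3)
m = -8/3 ≈ -2.6667
Y(h) = (-8/3 + h)/(2*h) (Y(h) = (h - 8/3)/(h + h) = (-8/3 + h)/((2*h)) = (-8/3 + h)*(1/(2*h)) = (-8/3 + h)/(2*h))
Y(4)*(1/(9 + Q(-1)) + 0) = ((⅙)*(-8 + 3*4)/4)*(1/(9 + (-15 + 13*(-1))/(4*(-1 - 1))) + 0) = ((⅙)*(¼)*(-8 + 12))*(1/(9 + (¼)*(-15 - 13)/(-2)) + 0) = ((⅙)*(¼)*4)*(1/(9 + (¼)*(-½)*(-28)) + 0) = (1/(9 + 7/2) + 0)/6 = (1/(25/2) + 0)/6 = (2/25 + 0)/6 = (⅙)*(2/25) = 1/75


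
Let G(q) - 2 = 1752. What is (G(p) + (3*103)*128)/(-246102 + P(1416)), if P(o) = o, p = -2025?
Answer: -20653/122343 ≈ -0.16881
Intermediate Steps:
G(q) = 1754 (G(q) = 2 + 1752 = 1754)
(G(p) + (3*103)*128)/(-246102 + P(1416)) = (1754 + (3*103)*128)/(-246102 + 1416) = (1754 + 309*128)/(-244686) = (1754 + 39552)*(-1/244686) = 41306*(-1/244686) = -20653/122343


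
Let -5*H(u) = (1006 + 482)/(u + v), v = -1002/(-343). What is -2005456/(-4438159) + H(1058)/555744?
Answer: 6035252493519999/13356284102727280 ≈ 0.45187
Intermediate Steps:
v = 1002/343 (v = -1002*(-1/343) = 1002/343 ≈ 2.9213)
H(u) = -1488/(5*(1002/343 + u)) (H(u) = -(1006 + 482)/(5*(u + 1002/343)) = -1488/(5*(1002/343 + u)))
-2005456/(-4438159) + H(1058)/555744 = -2005456/(-4438159) - 510384/(5010 + 1715*1058)/555744 = -2005456*(-1/4438159) - 510384/(5010 + 1814470)*(1/555744) = 2005456/4438159 - 510384/1819480*(1/555744) = 2005456/4438159 - 510384*1/1819480*(1/555744) = 2005456/4438159 - 63798/227435*1/555744 = 2005456/4438159 - 1519/3009419920 = 6035252493519999/13356284102727280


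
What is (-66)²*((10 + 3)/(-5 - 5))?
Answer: -28314/5 ≈ -5662.8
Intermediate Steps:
(-66)²*((10 + 3)/(-5 - 5)) = 4356*(13/(-10)) = 4356*(13*(-⅒)) = 4356*(-13/10) = -28314/5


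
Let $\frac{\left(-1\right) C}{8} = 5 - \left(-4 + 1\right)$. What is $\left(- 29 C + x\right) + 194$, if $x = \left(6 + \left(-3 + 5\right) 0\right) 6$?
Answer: $2086$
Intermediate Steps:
$C = -64$ ($C = - 8 \left(5 - \left(-4 + 1\right)\right) = - 8 \left(5 - -3\right) = - 8 \left(5 + 3\right) = \left(-8\right) 8 = -64$)
$x = 36$ ($x = \left(6 + 2 \cdot 0\right) 6 = \left(6 + 0\right) 6 = 6 \cdot 6 = 36$)
$\left(- 29 C + x\right) + 194 = \left(\left(-29\right) \left(-64\right) + 36\right) + 194 = \left(1856 + 36\right) + 194 = 1892 + 194 = 2086$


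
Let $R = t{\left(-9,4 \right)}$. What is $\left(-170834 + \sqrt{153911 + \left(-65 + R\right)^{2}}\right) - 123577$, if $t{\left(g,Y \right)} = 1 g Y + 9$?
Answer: $-294411 + 5 \sqrt{6495} \approx -2.9401 \cdot 10^{5}$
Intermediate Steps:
$t{\left(g,Y \right)} = 9 + Y g$ ($t{\left(g,Y \right)} = g Y + 9 = Y g + 9 = 9 + Y g$)
$R = -27$ ($R = 9 + 4 \left(-9\right) = 9 - 36 = -27$)
$\left(-170834 + \sqrt{153911 + \left(-65 + R\right)^{2}}\right) - 123577 = \left(-170834 + \sqrt{153911 + \left(-65 - 27\right)^{2}}\right) - 123577 = \left(-170834 + \sqrt{153911 + \left(-92\right)^{2}}\right) - 123577 = \left(-170834 + \sqrt{153911 + 8464}\right) - 123577 = \left(-170834 + \sqrt{162375}\right) - 123577 = \left(-170834 + 5 \sqrt{6495}\right) - 123577 = -294411 + 5 \sqrt{6495}$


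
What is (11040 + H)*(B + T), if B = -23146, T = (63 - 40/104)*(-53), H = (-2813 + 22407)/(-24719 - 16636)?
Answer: -10471192403216/35841 ≈ -2.9216e+8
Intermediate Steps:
H = -19594/41355 (H = 19594/(-41355) = 19594*(-1/41355) = -19594/41355 ≈ -0.47380)
T = -43142/13 (T = (63 - 40*1/104)*(-53) = (63 - 5/13)*(-53) = (814/13)*(-53) = -43142/13 ≈ -3318.6)
(11040 + H)*(B + T) = (11040 - 19594/41355)*(-23146 - 43142/13) = (456539606/41355)*(-344040/13) = -10471192403216/35841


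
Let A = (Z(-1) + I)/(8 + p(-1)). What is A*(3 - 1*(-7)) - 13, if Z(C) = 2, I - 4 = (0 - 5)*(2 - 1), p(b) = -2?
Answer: -34/3 ≈ -11.333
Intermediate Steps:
I = -1 (I = 4 + (0 - 5)*(2 - 1) = 4 - 5*1 = 4 - 5 = -1)
A = 1/6 (A = (2 - 1)/(8 - 2) = 1/6 ≈ 0.16667)
A*(3 - 1*(-7)) - 13 = (3 - 1*(-7))/6 - 13 = (3 + 7)/6 - 13 = (1/6)*10 - 13 = 5/3 - 13 = -34/3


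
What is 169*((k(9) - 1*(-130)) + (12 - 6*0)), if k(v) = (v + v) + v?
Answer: 28561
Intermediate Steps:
k(v) = 3*v (k(v) = 2*v + v = 3*v)
169*((k(9) - 1*(-130)) + (12 - 6*0)) = 169*((3*9 - 1*(-130)) + (12 - 6*0)) = 169*((27 + 130) + (12 + 0)) = 169*(157 + 12) = 169*169 = 28561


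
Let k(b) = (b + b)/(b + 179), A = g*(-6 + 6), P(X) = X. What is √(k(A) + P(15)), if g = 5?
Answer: √15 ≈ 3.8730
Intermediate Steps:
A = 0 (A = 5*(-6 + 6) = 5*0 = 0)
k(b) = 2*b/(179 + b) (k(b) = (2*b)/(179 + b) = 2*b/(179 + b))
√(k(A) + P(15)) = √(2*0/(179 + 0) + 15) = √(2*0/179 + 15) = √(2*0*(1/179) + 15) = √(0 + 15) = √15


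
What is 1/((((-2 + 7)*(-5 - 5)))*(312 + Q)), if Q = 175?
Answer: -1/24350 ≈ -4.1068e-5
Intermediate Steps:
1/((((-2 + 7)*(-5 - 5)))*(312 + Q)) = 1/((((-2 + 7)*(-5 - 5)))*(312 + 175)) = 1/((5*(-10))*487) = (1/487)/(-50) = -1/50*1/487 = -1/24350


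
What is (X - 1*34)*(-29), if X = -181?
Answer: 6235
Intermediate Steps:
(X - 1*34)*(-29) = (-181 - 1*34)*(-29) = (-181 - 34)*(-29) = -215*(-29) = 6235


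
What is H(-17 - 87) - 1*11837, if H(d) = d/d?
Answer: -11836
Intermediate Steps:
H(d) = 1
H(-17 - 87) - 1*11837 = 1 - 1*11837 = 1 - 11837 = -11836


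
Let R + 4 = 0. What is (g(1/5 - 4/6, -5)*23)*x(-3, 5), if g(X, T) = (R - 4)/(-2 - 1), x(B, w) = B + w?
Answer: 368/3 ≈ 122.67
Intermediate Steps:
R = -4 (R = -4 + 0 = -4)
g(X, T) = 8/3 (g(X, T) = (-4 - 4)/(-2 - 1) = -8/(-3) = -8*(-1/3) = 8/3)
(g(1/5 - 4/6, -5)*23)*x(-3, 5) = ((8/3)*23)*(-3 + 5) = (184/3)*2 = 368/3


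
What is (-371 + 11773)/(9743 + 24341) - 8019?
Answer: -136654097/17042 ≈ -8018.7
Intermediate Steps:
(-371 + 11773)/(9743 + 24341) - 8019 = 11402/34084 - 8019 = 11402*(1/34084) - 8019 = 5701/17042 - 8019 = -136654097/17042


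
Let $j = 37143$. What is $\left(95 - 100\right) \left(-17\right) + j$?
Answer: $37228$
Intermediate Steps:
$\left(95 - 100\right) \left(-17\right) + j = \left(95 - 100\right) \left(-17\right) + 37143 = \left(-5\right) \left(-17\right) + 37143 = 85 + 37143 = 37228$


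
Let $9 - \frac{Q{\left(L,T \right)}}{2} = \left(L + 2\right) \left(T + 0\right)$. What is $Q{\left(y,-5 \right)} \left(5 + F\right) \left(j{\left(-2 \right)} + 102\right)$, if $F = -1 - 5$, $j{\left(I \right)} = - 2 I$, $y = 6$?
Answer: $-10388$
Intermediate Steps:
$Q{\left(L,T \right)} = 18 - 2 T \left(2 + L\right)$ ($Q{\left(L,T \right)} = 18 - 2 \left(L + 2\right) \left(T + 0\right) = 18 - 2 \left(2 + L\right) T = 18 - 2 T \left(2 + L\right)$)
$F = -6$
$Q{\left(y,-5 \right)} \left(5 + F\right) \left(j{\left(-2 \right)} + 102\right) = \left(18 - -20 - 12 \left(-5\right)\right) \left(5 - 6\right) \left(\left(-2\right) \left(-2\right) + 102\right) = \left(18 + 20 + 60\right) \left(-1\right) \left(4 + 102\right) = 98 \left(-1\right) 106 = \left(-98\right) 106 = -10388$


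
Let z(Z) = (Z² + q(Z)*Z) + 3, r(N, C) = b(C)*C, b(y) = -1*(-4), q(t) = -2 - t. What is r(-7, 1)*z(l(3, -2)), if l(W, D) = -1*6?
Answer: 60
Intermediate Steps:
b(y) = 4
r(N, C) = 4*C
l(W, D) = -6
z(Z) = 3 + Z² + Z*(-2 - Z) (z(Z) = (Z² + (-2 - Z)*Z) + 3 = (Z² + Z*(-2 - Z)) + 3 = 3 + Z² + Z*(-2 - Z))
r(-7, 1)*z(l(3, -2)) = (4*1)*(3 - 2*(-6)) = 4*(3 + 12) = 4*15 = 60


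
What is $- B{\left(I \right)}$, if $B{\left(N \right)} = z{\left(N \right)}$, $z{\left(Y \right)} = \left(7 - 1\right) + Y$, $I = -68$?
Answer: $62$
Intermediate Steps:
$z{\left(Y \right)} = 6 + Y$
$B{\left(N \right)} = 6 + N$
$- B{\left(I \right)} = - (6 - 68) = \left(-1\right) \left(-62\right) = 62$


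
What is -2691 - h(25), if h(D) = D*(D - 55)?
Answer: -1941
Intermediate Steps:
h(D) = D*(-55 + D)
-2691 - h(25) = -2691 - 25*(-55 + 25) = -2691 - 25*(-30) = -2691 - 1*(-750) = -2691 + 750 = -1941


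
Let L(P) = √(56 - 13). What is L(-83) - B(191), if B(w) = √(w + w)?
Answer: √43 - √382 ≈ -12.987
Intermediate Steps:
L(P) = √43
B(w) = √2*√w (B(w) = √(2*w) = √2*√w)
L(-83) - B(191) = √43 - √2*√191 = √43 - √382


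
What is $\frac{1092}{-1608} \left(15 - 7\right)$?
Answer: $- \frac{364}{67} \approx -5.4328$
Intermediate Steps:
$\frac{1092}{-1608} \left(15 - 7\right) = 1092 \left(- \frac{1}{1608}\right) \left(15 - 7\right) = \left(- \frac{91}{134}\right) 8 = - \frac{364}{67}$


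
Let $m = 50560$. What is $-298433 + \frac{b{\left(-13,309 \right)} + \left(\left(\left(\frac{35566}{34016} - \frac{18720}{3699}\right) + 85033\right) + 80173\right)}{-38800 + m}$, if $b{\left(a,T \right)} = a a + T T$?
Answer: $- \frac{3504442309351477}{11743683840} \approx -2.9841 \cdot 10^{5}$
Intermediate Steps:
$b{\left(a,T \right)} = T^{2} + a^{2}$ ($b{\left(a,T \right)} = a^{2} + T^{2} = T^{2} + a^{2}$)
$-298433 + \frac{b{\left(-13,309 \right)} + \left(\left(\left(\frac{35566}{34016} - \frac{18720}{3699}\right) + 85033\right) + 80173\right)}{-38800 + m} = -298433 + \frac{\left(309^{2} + \left(-13\right)^{2}\right) + \left(\left(\left(\frac{35566}{34016} - \frac{18720}{3699}\right) + 85033\right) + 80173\right)}{-38800 + 50560} = -298433 + \frac{\left(95481 + 169\right) + \left(\left(\left(35566 \cdot \frac{1}{34016} - \frac{2080}{411}\right) + 85033\right) + 80173\right)}{11760} = -298433 + \left(95650 + \left(\left(\left(\frac{17783}{17008} - \frac{2080}{411}\right) + 85033\right) + 80173\right)\right) \frac{1}{11760} = -298433 + \left(95650 + \left(\left(- \frac{28067827}{6990288} + 85033\right) + 80173\right)\right) \frac{1}{11760} = -298433 + \left(95650 + \left(\frac{594377091677}{6990288} + 80173\right)\right) \frac{1}{11760} = -298433 + \left(95650 + \frac{1154809451501}{6990288}\right) \frac{1}{11760} = -298433 + \frac{1823430498701}{6990288} \cdot \frac{1}{11760} = -298433 + \frac{260490071243}{11743683840} = - \frac{3504442309351477}{11743683840}$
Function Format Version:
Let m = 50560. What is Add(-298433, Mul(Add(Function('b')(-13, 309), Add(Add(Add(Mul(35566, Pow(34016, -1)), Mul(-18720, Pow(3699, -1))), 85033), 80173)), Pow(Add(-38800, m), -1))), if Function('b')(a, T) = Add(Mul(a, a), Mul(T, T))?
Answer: Rational(-3504442309351477, 11743683840) ≈ -2.9841e+5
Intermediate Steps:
Function('b')(a, T) = Add(Pow(T, 2), Pow(a, 2)) (Function('b')(a, T) = Add(Pow(a, 2), Pow(T, 2)) = Add(Pow(T, 2), Pow(a, 2)))
Add(-298433, Mul(Add(Function('b')(-13, 309), Add(Add(Add(Mul(35566, Pow(34016, -1)), Mul(-18720, Pow(3699, -1))), 85033), 80173)), Pow(Add(-38800, m), -1))) = Add(-298433, Mul(Add(Add(Pow(309, 2), Pow(-13, 2)), Add(Add(Add(Mul(35566, Pow(34016, -1)), Mul(-18720, Pow(3699, -1))), 85033), 80173)), Pow(Add(-38800, 50560), -1))) = Add(-298433, Mul(Add(Add(95481, 169), Add(Add(Add(Mul(35566, Rational(1, 34016)), Mul(-18720, Rational(1, 3699))), 85033), 80173)), Pow(11760, -1))) = Add(-298433, Mul(Add(95650, Add(Add(Add(Rational(17783, 17008), Rational(-2080, 411)), 85033), 80173)), Rational(1, 11760))) = Add(-298433, Mul(Add(95650, Add(Add(Rational(-28067827, 6990288), 85033), 80173)), Rational(1, 11760))) = Add(-298433, Mul(Add(95650, Add(Rational(594377091677, 6990288), 80173)), Rational(1, 11760))) = Add(-298433, Mul(Add(95650, Rational(1154809451501, 6990288)), Rational(1, 11760))) = Add(-298433, Mul(Rational(1823430498701, 6990288), Rational(1, 11760))) = Add(-298433, Rational(260490071243, 11743683840)) = Rational(-3504442309351477, 11743683840)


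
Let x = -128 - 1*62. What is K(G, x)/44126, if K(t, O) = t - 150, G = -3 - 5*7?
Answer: -94/22063 ≈ -0.0042605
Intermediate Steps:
G = -38 (G = -3 - 35 = -38)
x = -190 (x = -128 - 62 = -190)
K(t, O) = -150 + t
K(G, x)/44126 = (-150 - 38)/44126 = -188*1/44126 = -94/22063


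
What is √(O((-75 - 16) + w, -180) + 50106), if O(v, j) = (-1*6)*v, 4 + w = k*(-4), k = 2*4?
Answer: 18*√157 ≈ 225.54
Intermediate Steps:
k = 8
w = -36 (w = -4 + 8*(-4) = -4 - 32 = -36)
O(v, j) = -6*v
√(O((-75 - 16) + w, -180) + 50106) = √(-6*((-75 - 16) - 36) + 50106) = √(-6*(-91 - 36) + 50106) = √(-6*(-127) + 50106) = √(762 + 50106) = √50868 = 18*√157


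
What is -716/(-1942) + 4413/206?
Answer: 4358771/200026 ≈ 21.791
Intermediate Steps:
-716/(-1942) + 4413/206 = -716*(-1/1942) + 4413*(1/206) = 358/971 + 4413/206 = 4358771/200026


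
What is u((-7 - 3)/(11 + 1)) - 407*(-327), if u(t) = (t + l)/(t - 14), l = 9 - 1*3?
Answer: 11844890/89 ≈ 1.3309e+5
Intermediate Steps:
l = 6 (l = 9 - 3 = 6)
u(t) = (6 + t)/(-14 + t) (u(t) = (t + 6)/(t - 14) = (6 + t)/(-14 + t))
u((-7 - 3)/(11 + 1)) - 407*(-327) = (6 + (-7 - 3)/(11 + 1))/(-14 + (-7 - 3)/(11 + 1)) - 407*(-327) = (6 - 10/12)/(-14 - 10/12) + 133089 = (6 - 10*1/12)/(-14 - 10*1/12) + 133089 = (6 - ⅚)/(-14 - ⅚) + 133089 = (31/6)/(-89/6) + 133089 = -6/89*31/6 + 133089 = -31/89 + 133089 = 11844890/89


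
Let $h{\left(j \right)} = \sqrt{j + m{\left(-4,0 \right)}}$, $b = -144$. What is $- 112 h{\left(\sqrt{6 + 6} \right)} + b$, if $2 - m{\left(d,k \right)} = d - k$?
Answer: $-144 - 112 \sqrt{6 + 2 \sqrt{3}} \approx -488.55$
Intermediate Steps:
$m{\left(d,k \right)} = 2 + k - d$ ($m{\left(d,k \right)} = 2 - \left(d - k\right) = 2 + k - d$)
$h{\left(j \right)} = \sqrt{6 + j}$ ($h{\left(j \right)} = \sqrt{j + \left(2 + 0 - -4\right)} = \sqrt{j + \left(2 + 0 + 4\right)} = \sqrt{j + 6} = \sqrt{6 + j}$)
$- 112 h{\left(\sqrt{6 + 6} \right)} + b = - 112 \sqrt{6 + \sqrt{6 + 6}} - 144 = - 112 \sqrt{6 + \sqrt{12}} - 144 = - 112 \sqrt{6 + 2 \sqrt{3}} - 144 = -144 - 112 \sqrt{6 + 2 \sqrt{3}}$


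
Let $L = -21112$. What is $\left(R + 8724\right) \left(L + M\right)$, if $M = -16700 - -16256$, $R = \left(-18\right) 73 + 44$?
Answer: $-160678424$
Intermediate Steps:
$R = -1270$ ($R = -1314 + 44 = -1270$)
$M = -444$ ($M = -16700 + 16256 = -444$)
$\left(R + 8724\right) \left(L + M\right) = \left(-1270 + 8724\right) \left(-21112 - 444\right) = 7454 \left(-21556\right) = -160678424$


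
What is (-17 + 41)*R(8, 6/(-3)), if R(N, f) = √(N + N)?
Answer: 96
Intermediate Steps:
R(N, f) = √2*√N (R(N, f) = √(2*N) = √2*√N)
(-17 + 41)*R(8, 6/(-3)) = (-17 + 41)*(√2*√8) = 24*(√2*(2*√2)) = 24*4 = 96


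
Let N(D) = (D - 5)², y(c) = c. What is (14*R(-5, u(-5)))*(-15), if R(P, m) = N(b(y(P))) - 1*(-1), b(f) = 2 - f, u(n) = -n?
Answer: -1050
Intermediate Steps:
N(D) = (-5 + D)²
R(P, m) = 1 + (-3 - P)² (R(P, m) = (-5 + (2 - P))² - 1*(-1) = (-3 - P)² + 1 = 1 + (-3 - P)²)
(14*R(-5, u(-5)))*(-15) = (14*(1 + (3 - 5)²))*(-15) = (14*(1 + (-2)²))*(-15) = (14*(1 + 4))*(-15) = (14*5)*(-15) = 70*(-15) = -1050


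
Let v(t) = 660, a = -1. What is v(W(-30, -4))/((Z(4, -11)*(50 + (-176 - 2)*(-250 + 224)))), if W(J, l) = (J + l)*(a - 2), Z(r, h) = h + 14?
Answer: 110/2339 ≈ 0.047029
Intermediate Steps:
Z(r, h) = 14 + h
W(J, l) = -3*J - 3*l (W(J, l) = (J + l)*(-1 - 2) = (J + l)*(-3) = -3*J - 3*l)
v(W(-30, -4))/((Z(4, -11)*(50 + (-176 - 2)*(-250 + 224)))) = 660/(((14 - 11)*(50 + (-176 - 2)*(-250 + 224)))) = 660/((3*(50 - 178*(-26)))) = 660/((3*(50 + 4628))) = 660/((3*4678)) = 660/14034 = 660*(1/14034) = 110/2339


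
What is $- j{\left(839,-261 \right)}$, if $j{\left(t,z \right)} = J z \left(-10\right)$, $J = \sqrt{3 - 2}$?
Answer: $-2610$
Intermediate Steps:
$J = 1$ ($J = \sqrt{1} = 1$)
$j{\left(t,z \right)} = - 10 z$ ($j{\left(t,z \right)} = 1 z \left(-10\right) = z \left(-10\right) = - 10 z$)
$- j{\left(839,-261 \right)} = - \left(-10\right) \left(-261\right) = \left(-1\right) 2610 = -2610$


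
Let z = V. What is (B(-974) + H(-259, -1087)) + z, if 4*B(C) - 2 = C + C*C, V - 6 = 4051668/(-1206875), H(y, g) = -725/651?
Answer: 186148184562257/785675625 ≈ 2.3693e+5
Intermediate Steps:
H(y, g) = -725/651 (H(y, g) = -725*1/651 = -725/651)
V = 3189582/1206875 (V = 6 + 4051668/(-1206875) = 6 + 4051668*(-1/1206875) = 6 - 4051668/1206875 = 3189582/1206875 ≈ 2.6428)
z = 3189582/1206875 ≈ 2.6428
B(C) = ½ + C/4 + C²/4 (B(C) = ½ + (C + C*C)/4 = ½ + (C + C²)/4 = ½ + (C/4 + C²/4) = ½ + C/4 + C²/4)
(B(-974) + H(-259, -1087)) + z = ((½ + (¼)*(-974) + (¼)*(-974)²) - 725/651) + 3189582/1206875 = ((½ - 487/2 + (¼)*948676) - 725/651) + 3189582/1206875 = ((½ - 487/2 + 237169) - 725/651) + 3189582/1206875 = (236926 - 725/651) + 3189582/1206875 = 154238101/651 + 3189582/1206875 = 186148184562257/785675625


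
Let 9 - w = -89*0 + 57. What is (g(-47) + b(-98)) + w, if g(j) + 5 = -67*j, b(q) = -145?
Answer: 2951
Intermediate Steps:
g(j) = -5 - 67*j
w = -48 (w = 9 - (-89*0 + 57) = 9 - (0 + 57) = 9 - 1*57 = 9 - 57 = -48)
(g(-47) + b(-98)) + w = ((-5 - 67*(-47)) - 145) - 48 = ((-5 + 3149) - 145) - 48 = (3144 - 145) - 48 = 2999 - 48 = 2951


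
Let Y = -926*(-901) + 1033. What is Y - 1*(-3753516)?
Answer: 4588875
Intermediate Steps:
Y = 835359 (Y = 834326 + 1033 = 835359)
Y - 1*(-3753516) = 835359 - 1*(-3753516) = 835359 + 3753516 = 4588875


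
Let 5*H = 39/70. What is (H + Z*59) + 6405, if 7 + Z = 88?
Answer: 3914439/350 ≈ 11184.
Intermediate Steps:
Z = 81 (Z = -7 + 88 = 81)
H = 39/350 (H = (39/70)/5 = (39*(1/70))/5 = (1/5)*(39/70) = 39/350 ≈ 0.11143)
(H + Z*59) + 6405 = (39/350 + 81*59) + 6405 = (39/350 + 4779) + 6405 = 1672689/350 + 6405 = 3914439/350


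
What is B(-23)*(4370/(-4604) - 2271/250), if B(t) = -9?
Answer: 12991707/143875 ≈ 90.299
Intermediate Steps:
B(-23)*(4370/(-4604) - 2271/250) = -9*(4370/(-4604) - 2271/250) = -9*(4370*(-1/4604) - 2271*1/250) = -9*(-2185/2302 - 2271/250) = -9*(-1443523/143875) = 12991707/143875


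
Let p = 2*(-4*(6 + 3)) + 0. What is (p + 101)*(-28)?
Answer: -812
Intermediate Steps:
p = -72 (p = 2*(-4*9) + 0 = 2*(-36) + 0 = -72 + 0 = -72)
(p + 101)*(-28) = (-72 + 101)*(-28) = 29*(-28) = -812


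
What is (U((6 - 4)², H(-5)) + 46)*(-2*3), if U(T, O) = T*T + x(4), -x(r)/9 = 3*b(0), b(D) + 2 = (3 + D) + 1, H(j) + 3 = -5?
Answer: -48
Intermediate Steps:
H(j) = -8 (H(j) = -3 - 5 = -8)
b(D) = 2 + D (b(D) = -2 + ((3 + D) + 1) = -2 + (4 + D) = 2 + D)
x(r) = -54 (x(r) = -27*(2 + 0) = -27*2 = -9*6 = -54)
U(T, O) = -54 + T² (U(T, O) = T*T - 54 = T² - 54 = -54 + T²)
(U((6 - 4)², H(-5)) + 46)*(-2*3) = ((-54 + ((6 - 4)²)²) + 46)*(-2*3) = ((-54 + (2²)²) + 46)*(-6) = ((-54 + 4²) + 46)*(-6) = ((-54 + 16) + 46)*(-6) = (-38 + 46)*(-6) = 8*(-6) = -48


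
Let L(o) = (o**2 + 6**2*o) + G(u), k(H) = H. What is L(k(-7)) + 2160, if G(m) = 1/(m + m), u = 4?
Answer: 15657/8 ≈ 1957.1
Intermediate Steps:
G(m) = 1/(2*m)
L(o) = 1/8 + o**2 + 36*o (L(o) = (o**2 + 6**2*o) + (1/2)/4 = (o**2 + 36*o) + (1/2)*(1/4) = (o**2 + 36*o) + 1/8 = 1/8 + o**2 + 36*o)
L(k(-7)) + 2160 = (1/8 + (-7)**2 + 36*(-7)) + 2160 = (1/8 + 49 - 252) + 2160 = -1623/8 + 2160 = 15657/8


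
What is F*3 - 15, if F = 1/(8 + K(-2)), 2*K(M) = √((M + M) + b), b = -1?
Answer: 3*(-5*√5 + 78*I)/(√5 - 16*I) ≈ -14.632 - 0.051404*I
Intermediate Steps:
K(M) = √(-1 + 2*M)/2 (K(M) = √((M + M) - 1)/2 = √(2*M - 1)/2 = √(-1 + 2*M)/2)
F = 1/(8 + I*√5/2) (F = 1/(8 + √(-1 + 2*(-2))/2) = 1/(8 + √(-1 - 4)/2) = 1/(8 + √(-5)/2) = 1/(8 + (I*√5)/2) = 1/(8 + I*√5/2) ≈ 0.12261 - 0.017135*I)
F*3 - 15 = (32/261 - 2*I*√5/261)*3 - 15 = (32/87 - 2*I*√5/87) - 15 = -1273/87 - 2*I*√5/87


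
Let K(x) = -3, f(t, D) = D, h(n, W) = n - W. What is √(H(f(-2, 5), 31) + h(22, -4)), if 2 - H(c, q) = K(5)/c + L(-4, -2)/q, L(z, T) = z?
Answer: √690215/155 ≈ 5.3599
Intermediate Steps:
H(c, q) = 2 + 3/c + 4/q (H(c, q) = 2 - (-3/c - 4/q) = 2 - (-4/q - 3/c) = 2 + (3/c + 4/q) = 2 + 3/c + 4/q)
√(H(f(-2, 5), 31) + h(22, -4)) = √((2 + 3/5 + 4/31) + (22 - 1*(-4))) = √((2 + 3*(⅕) + 4*(1/31)) + (22 + 4)) = √((2 + ⅗ + 4/31) + 26) = √(423/155 + 26) = √(4453/155) = √690215/155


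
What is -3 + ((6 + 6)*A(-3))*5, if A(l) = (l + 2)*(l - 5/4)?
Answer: 252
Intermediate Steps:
A(l) = (2 + l)*(-5/4 + l) (A(l) = (2 + l)*(l - 5*¼) = (2 + l)*(l - 5/4) = (2 + l)*(-5/4 + l))
-3 + ((6 + 6)*A(-3))*5 = -3 + ((6 + 6)*(-5/2 + (-3)² + (¾)*(-3)))*5 = -3 + (12*(-5/2 + 9 - 9/4))*5 = -3 + (12*(17/4))*5 = -3 + 51*5 = -3 + 255 = 252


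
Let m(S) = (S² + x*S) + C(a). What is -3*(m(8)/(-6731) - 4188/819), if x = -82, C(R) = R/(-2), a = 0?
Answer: 9234860/612521 ≈ 15.077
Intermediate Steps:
C(R) = -R/2 (C(R) = R*(-½) = -R/2)
m(S) = S² - 82*S (m(S) = (S² - 82*S) - ½*0 = (S² - 82*S) + 0 = S² - 82*S)
-3*(m(8)/(-6731) - 4188/819) = -3*((8*(-82 + 8))/(-6731) - 4188/819) = -3*((8*(-74))*(-1/6731) - 4188*1/819) = -3*(-592*(-1/6731) - 1396/273) = -3*(592/6731 - 1396/273) = -3*(-9234860/1837563) = 9234860/612521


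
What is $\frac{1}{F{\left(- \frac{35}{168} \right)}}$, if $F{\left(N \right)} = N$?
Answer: $- \frac{24}{5} \approx -4.8$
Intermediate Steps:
$\frac{1}{F{\left(- \frac{35}{168} \right)}} = \frac{1}{\left(-35\right) \frac{1}{168}} = \frac{1}{- \frac{5}{24}} = - \frac{24}{5}$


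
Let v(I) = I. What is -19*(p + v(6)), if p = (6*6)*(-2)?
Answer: 1254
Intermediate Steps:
p = -72 (p = 36*(-2) = -72)
-19*(p + v(6)) = -19*(-72 + 6) = -19*(-66) = 1254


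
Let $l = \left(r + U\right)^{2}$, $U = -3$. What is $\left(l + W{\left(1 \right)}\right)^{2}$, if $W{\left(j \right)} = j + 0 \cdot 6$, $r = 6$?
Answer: $100$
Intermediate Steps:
$W{\left(j \right)} = j$ ($W{\left(j \right)} = j + 0 = j$)
$l = 9$ ($l = \left(6 - 3\right)^{2} = 3^{2} = 9$)
$\left(l + W{\left(1 \right)}\right)^{2} = \left(9 + 1\right)^{2} = 10^{2} = 100$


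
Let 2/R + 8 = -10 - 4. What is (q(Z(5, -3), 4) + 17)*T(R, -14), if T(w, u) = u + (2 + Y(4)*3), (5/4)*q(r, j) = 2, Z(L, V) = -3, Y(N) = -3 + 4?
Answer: -837/5 ≈ -167.40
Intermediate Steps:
Y(N) = 1
R = -1/11 (R = 2/(-8 + (-10 - 4)) = 2/(-8 - 14) = 2/(-22) = 2*(-1/22) = -1/11 ≈ -0.090909)
q(r, j) = 8/5 (q(r, j) = (⅘)*2 = 8/5)
T(w, u) = 5 + u (T(w, u) = u + (2 + 1*3) = u + (2 + 3) = u + 5 = 5 + u)
(q(Z(5, -3), 4) + 17)*T(R, -14) = (8/5 + 17)*(5 - 14) = (93/5)*(-9) = -837/5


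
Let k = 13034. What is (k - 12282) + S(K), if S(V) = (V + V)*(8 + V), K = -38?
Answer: 3032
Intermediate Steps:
S(V) = 2*V*(8 + V) (S(V) = (2*V)*(8 + V) = 2*V*(8 + V))
(k - 12282) + S(K) = (13034 - 12282) + 2*(-38)*(8 - 38) = 752 + 2*(-38)*(-30) = 752 + 2280 = 3032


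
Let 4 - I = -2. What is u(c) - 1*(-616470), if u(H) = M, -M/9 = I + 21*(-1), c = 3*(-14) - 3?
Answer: 616605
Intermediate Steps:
I = 6 (I = 4 - 1*(-2) = 4 + 2 = 6)
c = -45 (c = -42 - 3 = -45)
M = 135 (M = -9*(6 + 21*(-1)) = -9*(6 - 21) = -9*(-15) = 135)
u(H) = 135
u(c) - 1*(-616470) = 135 - 1*(-616470) = 135 + 616470 = 616605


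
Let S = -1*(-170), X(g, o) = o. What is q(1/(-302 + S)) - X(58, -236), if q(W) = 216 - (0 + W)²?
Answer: 7875647/17424 ≈ 452.00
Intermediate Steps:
S = 170
q(W) = 216 - W²
q(1/(-302 + S)) - X(58, -236) = (216 - (1/(-302 + 170))²) - 1*(-236) = (216 - (1/(-132))²) + 236 = (216 - (-1/132)²) + 236 = (216 - 1*1/17424) + 236 = (216 - 1/17424) + 236 = 3763583/17424 + 236 = 7875647/17424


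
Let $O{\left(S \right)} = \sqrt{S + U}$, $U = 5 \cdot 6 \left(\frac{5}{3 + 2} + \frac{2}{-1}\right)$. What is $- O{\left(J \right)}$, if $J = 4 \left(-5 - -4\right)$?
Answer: $- i \sqrt{34} \approx - 5.8309 i$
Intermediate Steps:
$J = -4$ ($J = 4 \left(-5 + 4\right) = 4 \left(-1\right) = -4$)
$U = -30$ ($U = 30 \left(\frac{5}{5} + 2 \left(-1\right)\right) = 30 \left(5 \cdot \frac{1}{5} - 2\right) = 30 \left(1 - 2\right) = 30 \left(-1\right) = -30$)
$O{\left(S \right)} = \sqrt{-30 + S}$ ($O{\left(S \right)} = \sqrt{S - 30} = \sqrt{-30 + S}$)
$- O{\left(J \right)} = - \sqrt{-30 - 4} = - \sqrt{-34} = - i \sqrt{34}$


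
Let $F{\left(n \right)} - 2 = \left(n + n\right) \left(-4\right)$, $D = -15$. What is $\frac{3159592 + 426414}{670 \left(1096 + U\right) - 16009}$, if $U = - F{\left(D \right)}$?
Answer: $\frac{3586006}{636571} \approx 5.6333$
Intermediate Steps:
$F{\left(n \right)} = 2 - 8 n$ ($F{\left(n \right)} = 2 + \left(n + n\right) \left(-4\right) = 2 + 2 n \left(-4\right) = 2 - 8 n$)
$U = -122$ ($U = - (2 - -120) = - (2 + 120) = \left(-1\right) 122 = -122$)
$\frac{3159592 + 426414}{670 \left(1096 + U\right) - 16009} = \frac{3159592 + 426414}{670 \left(1096 - 122\right) - 16009} = \frac{3586006}{670 \cdot 974 - 16009} = \frac{3586006}{652580 - 16009} = \frac{3586006}{636571}$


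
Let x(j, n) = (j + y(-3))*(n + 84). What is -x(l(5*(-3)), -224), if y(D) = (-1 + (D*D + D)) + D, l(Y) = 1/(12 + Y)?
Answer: 700/3 ≈ 233.33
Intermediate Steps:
y(D) = -1 + D² + 2*D (y(D) = (-1 + (D² + D)) + D = (-1 + (D + D²)) + D = (-1 + D + D²) + D = -1 + D² + 2*D)
x(j, n) = (2 + j)*(84 + n) (x(j, n) = (j + (-1 + (-3)² + 2*(-3)))*(n + 84) = (j + (-1 + 9 - 6))*(84 + n) = (j + 2)*(84 + n) = (2 + j)*(84 + n))
-x(l(5*(-3)), -224) = -(168 + 2*(-224) + 84/(12 + 5*(-3)) - 224/(12 + 5*(-3))) = -(168 - 448 + 84/(12 - 15) - 224/(12 - 15)) = -(168 - 448 + 84/(-3) - 224/(-3)) = -(168 - 448 + 84*(-⅓) - ⅓*(-224)) = -(168 - 448 - 28 + 224/3) = -1*(-700/3) = 700/3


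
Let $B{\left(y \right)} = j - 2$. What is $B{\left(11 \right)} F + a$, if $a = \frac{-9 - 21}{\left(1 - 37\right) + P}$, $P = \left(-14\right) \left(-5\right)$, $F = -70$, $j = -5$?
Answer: $\frac{8315}{17} \approx 489.12$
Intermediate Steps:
$B{\left(y \right)} = -7$ ($B{\left(y \right)} = -5 - 2 = -7$)
$P = 70$
$a = - \frac{15}{17}$ ($a = \frac{-9 - 21}{\left(1 - 37\right) + 70} = - \frac{30}{-36 + 70} = - \frac{30}{34} = \left(-30\right) \frac{1}{34} = - \frac{15}{17} \approx -0.88235$)
$B{\left(11 \right)} F + a = \left(-7\right) \left(-70\right) - \frac{15}{17} = 490 - \frac{15}{17} = \frac{8315}{17}$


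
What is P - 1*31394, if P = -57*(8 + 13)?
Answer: -32591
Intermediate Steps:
P = -1197 (P = -57*21 = -1197)
P - 1*31394 = -1197 - 1*31394 = -1197 - 31394 = -32591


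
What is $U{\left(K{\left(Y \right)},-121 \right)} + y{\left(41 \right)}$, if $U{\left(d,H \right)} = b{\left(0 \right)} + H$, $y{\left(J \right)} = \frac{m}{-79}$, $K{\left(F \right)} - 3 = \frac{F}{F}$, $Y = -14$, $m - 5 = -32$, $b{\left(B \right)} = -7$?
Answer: $- \frac{10085}{79} \approx -127.66$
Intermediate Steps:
$m = -27$ ($m = 5 - 32 = -27$)
$K{\left(F \right)} = 4$ ($K{\left(F \right)} = 3 + \frac{F}{F} = 3 + 1 = 4$)
$y{\left(J \right)} = \frac{27}{79}$ ($y{\left(J \right)} = - \frac{27}{-79} = \left(-27\right) \left(- \frac{1}{79}\right) = \frac{27}{79}$)
$U{\left(d,H \right)} = -7 + H$
$U{\left(K{\left(Y \right)},-121 \right)} + y{\left(41 \right)} = \left(-7 - 121\right) + \frac{27}{79} = -128 + \frac{27}{79} = - \frac{10085}{79}$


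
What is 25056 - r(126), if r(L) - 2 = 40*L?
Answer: 20014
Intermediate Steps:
r(L) = 2 + 40*L
25056 - r(126) = 25056 - (2 + 40*126) = 25056 - (2 + 5040) = 25056 - 1*5042 = 25056 - 5042 = 20014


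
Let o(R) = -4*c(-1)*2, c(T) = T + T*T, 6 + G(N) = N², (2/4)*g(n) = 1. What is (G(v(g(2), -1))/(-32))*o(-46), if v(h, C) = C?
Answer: 0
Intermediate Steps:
g(n) = 2 (g(n) = 2*1 = 2)
G(N) = -6 + N²
c(T) = T + T²
o(R) = 0 (o(R) = -(-4)*(1 - 1)*2 = -(-4)*0*2 = -4*0*2 = 0*2 = 0)
(G(v(g(2), -1))/(-32))*o(-46) = ((-6 + (-1)²)/(-32))*0 = ((-6 + 1)*(-1/32))*0 = -5*(-1/32)*0 = (5/32)*0 = 0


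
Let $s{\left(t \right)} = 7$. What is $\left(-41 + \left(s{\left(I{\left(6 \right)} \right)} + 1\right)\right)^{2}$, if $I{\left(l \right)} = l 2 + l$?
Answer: $1089$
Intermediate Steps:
$I{\left(l \right)} = 3 l$ ($I{\left(l \right)} = 2 l + l = 3 l$)
$\left(-41 + \left(s{\left(I{\left(6 \right)} \right)} + 1\right)\right)^{2} = \left(-41 + \left(7 + 1\right)\right)^{2} = \left(-41 + 8\right)^{2} = \left(-33\right)^{2} = 1089$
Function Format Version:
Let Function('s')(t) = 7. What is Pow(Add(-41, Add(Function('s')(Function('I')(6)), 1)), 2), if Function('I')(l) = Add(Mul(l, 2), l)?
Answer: 1089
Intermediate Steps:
Function('I')(l) = Mul(3, l) (Function('I')(l) = Add(Mul(2, l), l) = Mul(3, l))
Pow(Add(-41, Add(Function('s')(Function('I')(6)), 1)), 2) = Pow(Add(-41, Add(7, 1)), 2) = Pow(Add(-41, 8), 2) = Pow(-33, 2) = 1089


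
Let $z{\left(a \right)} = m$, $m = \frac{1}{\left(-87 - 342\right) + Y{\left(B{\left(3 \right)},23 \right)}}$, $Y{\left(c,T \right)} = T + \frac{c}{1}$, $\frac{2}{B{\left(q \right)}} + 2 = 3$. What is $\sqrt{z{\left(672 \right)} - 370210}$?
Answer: $\frac{i \sqrt{15106048941}}{202} \approx 608.45 i$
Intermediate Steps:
$B{\left(q \right)} = 2$ ($B{\left(q \right)} = \frac{2}{-2 + 3} = \frac{2}{1} = 2 \cdot 1 = 2$)
$Y{\left(c,T \right)} = T + c$ ($Y{\left(c,T \right)} = T + c 1 = T + c$)
$m = - \frac{1}{404}$ ($m = \frac{1}{\left(-87 - 342\right) + \left(23 + 2\right)} = \frac{1}{\left(-87 - 342\right) + 25} = \frac{1}{-429 + 25} = \frac{1}{-404} = - \frac{1}{404} \approx -0.0024752$)
$z{\left(a \right)} = - \frac{1}{404}$
$\sqrt{z{\left(672 \right)} - 370210} = \sqrt{- \frac{1}{404} - 370210} = \sqrt{- \frac{149564841}{404}} = \frac{i \sqrt{15106048941}}{202}$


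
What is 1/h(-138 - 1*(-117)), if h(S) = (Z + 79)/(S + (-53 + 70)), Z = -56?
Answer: -4/23 ≈ -0.17391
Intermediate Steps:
h(S) = 23/(17 + S) (h(S) = (-56 + 79)/(S + (-53 + 70)) = 23/(S + 17) = 23/(17 + S))
1/h(-138 - 1*(-117)) = 1/(23/(17 + (-138 - 1*(-117)))) = 1/(23/(17 + (-138 + 117))) = 1/(23/(17 - 21)) = 1/(23/(-4)) = 1/(23*(-¼)) = 1/(-23/4) = -4/23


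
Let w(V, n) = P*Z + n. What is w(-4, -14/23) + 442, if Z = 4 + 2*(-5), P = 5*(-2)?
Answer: 11532/23 ≈ 501.39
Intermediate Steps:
P = -10
Z = -6 (Z = 4 - 10 = -6)
w(V, n) = 60 + n (w(V, n) = -10*(-6) + n = 60 + n)
w(-4, -14/23) + 442 = (60 - 14/23) + 442 = 1366/23 + 442 = 11532/23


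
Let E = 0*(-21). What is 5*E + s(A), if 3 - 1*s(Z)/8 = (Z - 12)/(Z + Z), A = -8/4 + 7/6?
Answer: -188/5 ≈ -37.600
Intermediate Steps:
E = 0
A = -⅚ (A = -8*¼ + 7*(⅙) = -2 + 7/6 = -⅚ ≈ -0.83333)
s(Z) = 24 - 4*(-12 + Z)/Z (s(Z) = 24 - 8*(Z - 12)/(Z + Z) = 24 - 8*(-12 + Z)/(2*Z) = 24 - 8*(-12 + Z)*1/(2*Z) = 24 - 4*(-12 + Z)/Z)
5*E + s(A) = 5*0 + (20 + 48/(-⅚)) = 0 + (20 + 48*(-6/5)) = 0 + (20 - 288/5) = 0 - 188/5 = -188/5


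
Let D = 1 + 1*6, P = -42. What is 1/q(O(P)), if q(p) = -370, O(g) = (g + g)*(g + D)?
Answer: -1/370 ≈ -0.0027027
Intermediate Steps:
D = 7 (D = 1 + 6 = 7)
O(g) = 2*g*(7 + g) (O(g) = (g + g)*(g + 7) = (2*g)*(7 + g) = 2*g*(7 + g))
1/q(O(P)) = 1/(-370) = -1/370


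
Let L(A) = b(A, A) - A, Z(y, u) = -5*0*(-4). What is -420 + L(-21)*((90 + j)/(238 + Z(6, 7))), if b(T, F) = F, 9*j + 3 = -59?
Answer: -420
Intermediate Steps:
j = -62/9 (j = -1/3 + (1/9)*(-59) = -1/3 - 59/9 = -62/9 ≈ -6.8889)
Z(y, u) = 0 (Z(y, u) = 0*(-4) = 0)
L(A) = 0 (L(A) = A - A = 0)
-420 + L(-21)*((90 + j)/(238 + Z(6, 7))) = -420 + 0*((90 - 62/9)/(238 + 0)) = -420 + 0*((748/9)/238) = -420 + 0*((748/9)*(1/238)) = -420 + 0*(22/63) = -420 + 0 = -420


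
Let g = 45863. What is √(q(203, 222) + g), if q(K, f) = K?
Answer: √46066 ≈ 214.63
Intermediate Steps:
√(q(203, 222) + g) = √(203 + 45863) = √46066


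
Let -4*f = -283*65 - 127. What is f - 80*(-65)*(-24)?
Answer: -240339/2 ≈ -1.2017e+5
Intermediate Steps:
f = 9261/2 (f = -(-283*65 - 127)/4 = -(-18395 - 127)/4 = -¼*(-18522) = 9261/2 ≈ 4630.5)
f - 80*(-65)*(-24) = 9261/2 - 80*(-65)*(-24) = 9261/2 - (-5200)*(-24) = 9261/2 - 1*124800 = 9261/2 - 124800 = -240339/2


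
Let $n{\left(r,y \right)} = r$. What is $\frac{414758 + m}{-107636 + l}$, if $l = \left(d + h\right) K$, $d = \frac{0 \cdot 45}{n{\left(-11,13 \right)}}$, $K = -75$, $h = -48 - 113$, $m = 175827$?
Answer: $- \frac{590585}{95561} \approx -6.1802$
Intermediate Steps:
$h = -161$
$d = 0$ ($d = \frac{0 \cdot 45}{-11} = 0 \left(- \frac{1}{11}\right) = 0$)
$l = 12075$ ($l = \left(0 - 161\right) \left(-75\right) = \left(-161\right) \left(-75\right) = 12075$)
$\frac{414758 + m}{-107636 + l} = \frac{414758 + 175827}{-107636 + 12075} = \frac{590585}{-95561} = 590585 \left(- \frac{1}{95561}\right) = - \frac{590585}{95561}$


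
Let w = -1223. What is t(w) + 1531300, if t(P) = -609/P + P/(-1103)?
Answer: 2065678397156/1348969 ≈ 1.5313e+6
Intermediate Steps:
t(P) = -609/P - P/1103 (t(P) = -609/P + P*(-1/1103) = -609/P - P/1103)
t(w) + 1531300 = (-609/(-1223) - 1/1103*(-1223)) + 1531300 = (-609*(-1/1223) + 1223/1103) + 1531300 = (609/1223 + 1223/1103) + 1531300 = 2167456/1348969 + 1531300 = 2065678397156/1348969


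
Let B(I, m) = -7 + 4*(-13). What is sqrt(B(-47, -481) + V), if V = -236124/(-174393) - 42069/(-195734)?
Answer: 5*I*sqrt(3671725399943886670)/1264245906 ≈ 7.5783*I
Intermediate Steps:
B(I, m) = -59 (B(I, m) = -7 - 52 = -59)
V = 5950448237/3792737718 (V = -236124*(-1/174393) - 42069*(-1/195734) = 26236/19377 + 42069/195734 = 5950448237/3792737718 ≈ 1.5689)
sqrt(B(-47, -481) + V) = sqrt(-59 + 5950448237/3792737718) = sqrt(-217821077125/3792737718) = 5*I*sqrt(3671725399943886670)/1264245906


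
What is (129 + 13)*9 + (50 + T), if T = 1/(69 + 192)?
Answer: 346609/261 ≈ 1328.0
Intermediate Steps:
T = 1/261 ≈ 0.0038314
(129 + 13)*9 + (50 + T) = (129 + 13)*9 + (50 + 1/261) = 142*9 + 13051/261 = 1278 + 13051/261 = 346609/261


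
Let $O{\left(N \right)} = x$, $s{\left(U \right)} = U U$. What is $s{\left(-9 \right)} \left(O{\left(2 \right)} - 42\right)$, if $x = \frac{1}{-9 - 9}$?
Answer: $- \frac{6813}{2} \approx -3406.5$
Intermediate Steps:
$s{\left(U \right)} = U^{2}$
$x = - \frac{1}{18}$ ($x = \frac{1}{-18} = - \frac{1}{18} \approx -0.055556$)
$O{\left(N \right)} = - \frac{1}{18}$
$s{\left(-9 \right)} \left(O{\left(2 \right)} - 42\right) = \left(-9\right)^{2} \left(- \frac{1}{18} - 42\right) = 81 \left(- \frac{757}{18}\right) = - \frac{6813}{2}$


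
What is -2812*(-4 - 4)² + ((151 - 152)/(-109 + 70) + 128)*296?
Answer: -5540824/39 ≈ -1.4207e+5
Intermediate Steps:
-2812*(-4 - 4)² + ((151 - 152)/(-109 + 70) + 128)*296 = -2812*(-8)² + (-1/(-39) + 128)*296 = -2812*64 + (-1*(-1/39) + 128)*296 = -179968 + (1/39 + 128)*296 = -179968 + (4993/39)*296 = -179968 + 1477928/39 = -5540824/39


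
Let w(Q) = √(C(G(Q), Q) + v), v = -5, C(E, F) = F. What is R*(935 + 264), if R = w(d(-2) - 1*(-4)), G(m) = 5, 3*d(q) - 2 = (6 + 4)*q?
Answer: 1199*I*√7 ≈ 3172.3*I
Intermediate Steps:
d(q) = ⅔ + 10*q/3 (d(q) = ⅔ + ((6 + 4)*q)/3 = ⅔ + (10*q)/3 = ⅔ + 10*q/3)
w(Q) = √(-5 + Q) (w(Q) = √(Q - 5) = √(-5 + Q))
R = I*√7 (R = √(-5 + ((⅔ + (10/3)*(-2)) - 1*(-4))) = √(-5 + ((⅔ - 20/3) + 4)) = √(-5 + (-6 + 4)) = √(-5 - 2) = √(-7) = I*√7 ≈ 2.6458*I)
R*(935 + 264) = (I*√7)*(935 + 264) = (I*√7)*1199 = 1199*I*√7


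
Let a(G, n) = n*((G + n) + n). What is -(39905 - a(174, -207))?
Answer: 9775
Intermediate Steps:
a(G, n) = n*(G + 2*n)
-(39905 - a(174, -207)) = -(39905 - (-207)*(174 + 2*(-207))) = -(39905 - (-207)*(174 - 414)) = -(39905 - (-207)*(-240)) = -(39905 - 1*49680) = -(39905 - 49680) = -1*(-9775) = 9775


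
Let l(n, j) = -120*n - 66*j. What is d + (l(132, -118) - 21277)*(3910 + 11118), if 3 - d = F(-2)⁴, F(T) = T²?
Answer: -440756465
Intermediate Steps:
d = -253 (d = 3 - ((-2)²)⁴ = 3 - 1*4⁴ = 3 - 1*256 = 3 - 256 = -253)
d + (l(132, -118) - 21277)*(3910 + 11118) = -253 + ((-120*132 - 66*(-118)) - 21277)*(3910 + 11118) = -253 + ((-15840 + 7788) - 21277)*15028 = -253 + (-8052 - 21277)*15028 = -253 - 29329*15028 = -253 - 440756212 = -440756465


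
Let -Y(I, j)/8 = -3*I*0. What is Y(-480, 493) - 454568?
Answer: -454568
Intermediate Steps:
Y(I, j) = 0 (Y(I, j) = -8*(-3*I)*0 = -8*0 = 0)
Y(-480, 493) - 454568 = 0 - 454568 = -454568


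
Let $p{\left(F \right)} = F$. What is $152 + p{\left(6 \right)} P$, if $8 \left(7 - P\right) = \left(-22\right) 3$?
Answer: $\frac{487}{2} \approx 243.5$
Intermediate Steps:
$P = \frac{61}{4}$ ($P = 7 - \frac{\left(-22\right) 3}{8} = 7 - - \frac{33}{4} = 7 + \frac{33}{4} = \frac{61}{4} \approx 15.25$)
$152 + p{\left(6 \right)} P = 152 + 6 \cdot \frac{61}{4} = 152 + \frac{183}{2} = \frac{487}{2}$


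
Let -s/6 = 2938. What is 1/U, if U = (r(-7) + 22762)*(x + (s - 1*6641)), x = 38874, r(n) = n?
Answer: 1/332336775 ≈ 3.0090e-9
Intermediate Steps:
s = -17628 (s = -6*2938 = -17628)
U = 332336775 (U = (-7 + 22762)*(38874 + (-17628 - 1*6641)) = 22755*(38874 + (-17628 - 6641)) = 22755*(38874 - 24269) = 22755*14605 = 332336775)
1/U = 1/332336775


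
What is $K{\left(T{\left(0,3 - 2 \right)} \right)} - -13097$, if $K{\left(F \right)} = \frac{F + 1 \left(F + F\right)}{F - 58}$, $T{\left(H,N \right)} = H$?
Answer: $13097$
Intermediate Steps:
$K{\left(F \right)} = \frac{3 F}{-58 + F}$ ($K{\left(F \right)} = \frac{F + 1 \cdot 2 F}{-58 + F} = \frac{F + 2 F}{-58 + F} = \frac{3 F}{-58 + F}$)
$K{\left(T{\left(0,3 - 2 \right)} \right)} - -13097 = 3 \cdot 0 \frac{1}{-58 + 0} - -13097 = 3 \cdot 0 \frac{1}{-58} + 13097 = 3 \cdot 0 \left(- \frac{1}{58}\right) + 13097 = 0 + 13097 = 13097$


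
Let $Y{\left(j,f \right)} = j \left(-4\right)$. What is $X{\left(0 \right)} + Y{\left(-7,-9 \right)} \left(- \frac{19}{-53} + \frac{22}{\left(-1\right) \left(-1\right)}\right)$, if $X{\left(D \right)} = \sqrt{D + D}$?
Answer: $\frac{33180}{53} \approx 626.04$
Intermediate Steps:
$Y{\left(j,f \right)} = - 4 j$
$X{\left(D \right)} = \sqrt{2} \sqrt{D}$ ($X{\left(D \right)} = \sqrt{2 D} = \sqrt{2} \sqrt{D}$)
$X{\left(0 \right)} + Y{\left(-7,-9 \right)} \left(- \frac{19}{-53} + \frac{22}{\left(-1\right) \left(-1\right)}\right) = \sqrt{2} \sqrt{0} + \left(-4\right) \left(-7\right) \left(- \frac{19}{-53} + \frac{22}{\left(-1\right) \left(-1\right)}\right) = \sqrt{2} \cdot 0 + 28 \left(\left(-19\right) \left(- \frac{1}{53}\right) + \frac{22}{1}\right) = 0 + 28 \left(\frac{19}{53} + 22 \cdot 1\right) = 0 + 28 \left(\frac{19}{53} + 22\right) = 0 + 28 \cdot \frac{1185}{53} = 0 + \frac{33180}{53} = \frac{33180}{53}$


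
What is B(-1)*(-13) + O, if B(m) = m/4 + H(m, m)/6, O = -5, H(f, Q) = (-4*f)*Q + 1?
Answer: 19/4 ≈ 4.7500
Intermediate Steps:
H(f, Q) = 1 - 4*Q*f (H(f, Q) = -4*Q*f + 1 = 1 - 4*Q*f)
B(m) = ⅙ - 2*m²/3 + m/4 (B(m) = m/4 + (1 - 4*m*m)/6 = m*(¼) + (1 - 4*m²)*(⅙) = m/4 + (⅙ - 2*m²/3) = ⅙ - 2*m²/3 + m/4)
B(-1)*(-13) + O = (⅙ - ⅔*(-1)² + (¼)*(-1))*(-13) - 5 = (⅙ - ⅔*1 - ¼)*(-13) - 5 = (⅙ - ⅔ - ¼)*(-13) - 5 = -¾*(-13) - 5 = 39/4 - 5 = 19/4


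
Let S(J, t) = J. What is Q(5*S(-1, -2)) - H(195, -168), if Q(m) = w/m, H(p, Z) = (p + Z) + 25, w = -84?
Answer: -176/5 ≈ -35.200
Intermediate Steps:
H(p, Z) = 25 + Z + p (H(p, Z) = (Z + p) + 25 = 25 + Z + p)
Q(m) = -84/m
Q(5*S(-1, -2)) - H(195, -168) = -84/(5*(-1)) - (25 - 168 + 195) = -84/(-5) - 1*52 = -84*(-1/5) - 52 = 84/5 - 52 = -176/5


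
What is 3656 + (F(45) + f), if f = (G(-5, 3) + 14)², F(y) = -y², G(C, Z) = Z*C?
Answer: 1632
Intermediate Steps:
G(C, Z) = C*Z
f = 1 (f = (-5*3 + 14)² = (-15 + 14)² = (-1)² = 1)
3656 + (F(45) + f) = 3656 + (-1*45² + 1) = 3656 + (-1*2025 + 1) = 3656 + (-2025 + 1) = 3656 - 2024 = 1632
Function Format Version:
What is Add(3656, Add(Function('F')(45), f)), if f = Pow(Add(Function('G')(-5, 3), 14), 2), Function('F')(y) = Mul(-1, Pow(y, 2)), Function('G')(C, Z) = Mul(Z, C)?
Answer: 1632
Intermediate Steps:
Function('G')(C, Z) = Mul(C, Z)
f = 1 (f = Pow(Add(Mul(-5, 3), 14), 2) = Pow(Add(-15, 14), 2) = Pow(-1, 2) = 1)
Add(3656, Add(Function('F')(45), f)) = Add(3656, Add(Mul(-1, Pow(45, 2)), 1)) = Add(3656, Add(Mul(-1, 2025), 1)) = Add(3656, Add(-2025, 1)) = Add(3656, -2024) = 1632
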